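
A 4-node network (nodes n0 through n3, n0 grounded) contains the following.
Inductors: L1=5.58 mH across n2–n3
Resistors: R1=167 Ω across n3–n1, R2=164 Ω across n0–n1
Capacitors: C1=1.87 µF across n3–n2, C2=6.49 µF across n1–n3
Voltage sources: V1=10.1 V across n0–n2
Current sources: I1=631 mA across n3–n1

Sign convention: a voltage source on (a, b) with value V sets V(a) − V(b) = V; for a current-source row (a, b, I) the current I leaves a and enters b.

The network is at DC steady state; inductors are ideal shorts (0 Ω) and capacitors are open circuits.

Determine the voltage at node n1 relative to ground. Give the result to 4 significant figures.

MNA unknowns: 3 node voltages V₁..V_3 plus 2 source currents (L1, V1)
L1: row V2−V3=0, i_L1 at 2,3
R1: Y=0.005988 on G[3,1]
C1: Y=0.000 on G[3,2]
C2: Y=0.000 on G[1,3]
R2: Y=0.006098 on G[0,1]
V1: row V0−V2=10.1, i_V1 at 0,2
I1: z[3]−=0.631, z[1]+=0.631
solve → V1=47.21, V2=-10.10, V3=-10.10
aux → i_L1=0.2878, i_V1=0.2878

47.21 V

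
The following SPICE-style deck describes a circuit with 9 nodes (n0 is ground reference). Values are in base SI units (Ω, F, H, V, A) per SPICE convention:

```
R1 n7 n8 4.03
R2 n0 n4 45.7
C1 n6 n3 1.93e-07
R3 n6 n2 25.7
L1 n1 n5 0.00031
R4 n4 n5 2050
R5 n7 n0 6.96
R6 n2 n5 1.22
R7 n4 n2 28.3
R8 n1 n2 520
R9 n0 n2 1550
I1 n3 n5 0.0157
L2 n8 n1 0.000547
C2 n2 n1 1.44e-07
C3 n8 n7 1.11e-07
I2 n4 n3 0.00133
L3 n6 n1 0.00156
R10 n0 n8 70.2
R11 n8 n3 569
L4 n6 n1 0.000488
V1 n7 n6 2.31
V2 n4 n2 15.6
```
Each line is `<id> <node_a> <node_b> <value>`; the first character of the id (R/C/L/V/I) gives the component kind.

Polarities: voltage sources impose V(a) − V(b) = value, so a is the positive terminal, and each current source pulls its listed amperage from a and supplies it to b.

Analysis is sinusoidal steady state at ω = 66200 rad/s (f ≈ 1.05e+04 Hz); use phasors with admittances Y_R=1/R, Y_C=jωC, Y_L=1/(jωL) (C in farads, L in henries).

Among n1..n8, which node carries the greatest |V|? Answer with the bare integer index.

Element admittances at ω=66200 rad/s:
  Y(R1) = 0.2481+0.000j S between n7,n8
  Y(R2) = 0.02188+0.000j S between n0,n4
  Y(C1) = 0.000+0.01278j S between n6,n3
  Y(R3) = 0.03891+0.000j S between n6,n2
  Y(L1) = 0.000-0.04873j S between n1,n5
  Y(R4) = 0.0004878+0.000j S between n4,n5
  Y(R5) = 0.1437+0.000j S between n7,n0
  Y(R6) = 0.8197+0.000j S between n2,n5
  Y(R7) = 0.03534+0.000j S between n4,n2
  Y(R8) = 0.001923+0.000j S between n1,n2
  Y(R9) = 0.0006452+0.000j S between n0,n2
  I1: injects 0.0157 A into n5 (from n3)
  Y(L2) = 0.000-0.02762j S between n8,n1
  Y(C2) = 0.000+0.009533j S between n2,n1
  Y(C3) = 0.000+0.007348j S between n8,n7
  I2: injects 0.00133 A into n3 (from n4)
  Y(L3) = 0.000-0.009683j S between n6,n1
  Y(R10) = 0.01425+0.000j S between n0,n8
  Y(R11) = 0.001757+0.000j S between n8,n3
  Y(L4) = 0.000-0.03095j S between n6,n1
  V1: constraint V(n7)−V(n6) = 2.31
  V2: constraint V(n4)−V(n2) = 15.6
Assemble and solve the 10×10 MNA system:
  V(n1)=-4.029-0.4643j  V(n2)=-6.697-1.476j  V(n3)=-3.583+0.9875j  V(n4)=8.903-1.476j  V(n5)=-6.599-1.629j  V(n6)=-3.513+0.1846j  V(n7)=-1.203+0.1846j  V(n8)=-1.243+0.4723j
  i(V1)=0.1605+0.04456j  i(V2)=-0.7549+0.03223j

4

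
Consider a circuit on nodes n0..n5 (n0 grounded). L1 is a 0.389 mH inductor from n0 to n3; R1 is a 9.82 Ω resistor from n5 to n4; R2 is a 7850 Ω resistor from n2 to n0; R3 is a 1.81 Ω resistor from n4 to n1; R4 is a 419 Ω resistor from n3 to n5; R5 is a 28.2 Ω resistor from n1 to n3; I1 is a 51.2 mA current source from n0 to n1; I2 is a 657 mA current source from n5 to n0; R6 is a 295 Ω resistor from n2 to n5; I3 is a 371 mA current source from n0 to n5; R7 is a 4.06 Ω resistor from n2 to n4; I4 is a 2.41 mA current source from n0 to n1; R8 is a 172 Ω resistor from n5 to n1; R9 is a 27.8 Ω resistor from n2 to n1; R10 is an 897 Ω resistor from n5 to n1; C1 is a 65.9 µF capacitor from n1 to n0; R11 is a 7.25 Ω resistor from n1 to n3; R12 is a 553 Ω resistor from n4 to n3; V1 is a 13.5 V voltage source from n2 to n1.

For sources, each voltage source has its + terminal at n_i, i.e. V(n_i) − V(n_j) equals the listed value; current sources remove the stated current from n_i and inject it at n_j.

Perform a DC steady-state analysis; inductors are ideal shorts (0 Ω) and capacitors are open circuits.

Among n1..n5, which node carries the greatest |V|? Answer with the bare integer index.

Apply KCL at each of the 5 non-ground nodes and solve the resulting linear system.
Node n1: branches {R3, R5, I1, I4, R8, R9, R10, C1, R11, V1} → V_1 = -1.374
Node n2: branches {R2, R6, R7, R9, V1} → V_2 = 12.13
Node n3: branches {L1, R4, R5, R11, R12} → V_3 = 0.000
Node n4: branches {R1, R3, R7, R12} → V_4 = 2.465
Node n5: branches {R1, R4, I2, R6, I3, R8, R10} → V_5 = -0.03003
Source currents: i(L1)=0.2339, i(V1)=-2.908

2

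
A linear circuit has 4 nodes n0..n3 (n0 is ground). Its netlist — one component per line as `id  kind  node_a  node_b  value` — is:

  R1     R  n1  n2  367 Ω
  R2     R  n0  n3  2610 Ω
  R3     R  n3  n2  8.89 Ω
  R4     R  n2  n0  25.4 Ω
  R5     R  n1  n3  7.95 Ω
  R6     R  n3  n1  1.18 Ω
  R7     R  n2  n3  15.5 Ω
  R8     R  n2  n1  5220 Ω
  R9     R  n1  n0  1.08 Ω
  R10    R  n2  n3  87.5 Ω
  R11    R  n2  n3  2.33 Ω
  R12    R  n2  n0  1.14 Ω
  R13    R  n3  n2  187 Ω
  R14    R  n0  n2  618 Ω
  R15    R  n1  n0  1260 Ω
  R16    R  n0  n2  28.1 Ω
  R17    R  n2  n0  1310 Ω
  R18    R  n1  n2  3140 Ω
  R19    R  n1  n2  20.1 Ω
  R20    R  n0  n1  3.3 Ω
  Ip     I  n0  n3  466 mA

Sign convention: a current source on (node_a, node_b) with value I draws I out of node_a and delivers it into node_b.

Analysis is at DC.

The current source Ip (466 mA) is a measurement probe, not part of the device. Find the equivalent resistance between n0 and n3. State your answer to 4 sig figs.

R_eq = 1.086 Ω

MNA unknowns: 3 node voltages V₁..V_3
R1: Y=0.002725 on G[1,2]
R2: Y=0.0003831 on G[0,3]
R3: Y=0.1125 on G[3,2]
R4: Y=0.03937 on G[2,0]
R5: Y=0.1258 on G[1,3]
R6: Y=0.8475 on G[3,1]
R7: Y=0.06452 on G[2,3]
R8: Y=0.0001916 on G[2,1]
R9: Y=0.9259 on G[1,0]
R10: Y=0.01143 on G[2,3]
R11: Y=0.4292 on G[2,3]
R12: Y=0.8772 on G[2,0]
R13: Y=0.005348 on G[3,2]
R14: Y=0.001618 on G[0,2]
R15: Y=0.0007937 on G[1,0]
R16: Y=0.03559 on G[0,2]
R17: Y=0.0007634 on G[2,0]
R18: Y=0.0003185 on G[1,2]
R19: Y=0.04975 on G[1,2]
R20: Y=0.3030 on G[0,1]
Ip: z[0]−=0.466, z[3]+=0.466
solve → V1=0.2231, V2=0.2006, V3=0.5061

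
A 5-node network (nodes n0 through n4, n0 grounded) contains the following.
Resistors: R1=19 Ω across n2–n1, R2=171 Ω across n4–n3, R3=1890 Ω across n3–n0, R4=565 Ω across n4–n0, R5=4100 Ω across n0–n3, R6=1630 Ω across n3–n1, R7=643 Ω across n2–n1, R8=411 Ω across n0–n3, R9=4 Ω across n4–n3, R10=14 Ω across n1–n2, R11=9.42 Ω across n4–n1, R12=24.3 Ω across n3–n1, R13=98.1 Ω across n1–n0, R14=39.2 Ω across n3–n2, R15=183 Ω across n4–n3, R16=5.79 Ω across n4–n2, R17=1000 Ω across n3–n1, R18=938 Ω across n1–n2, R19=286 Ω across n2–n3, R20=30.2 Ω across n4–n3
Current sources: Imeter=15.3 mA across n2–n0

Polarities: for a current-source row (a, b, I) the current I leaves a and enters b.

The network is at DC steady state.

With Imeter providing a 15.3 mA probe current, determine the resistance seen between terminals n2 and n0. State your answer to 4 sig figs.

Element admittances at DC:
  Y(R1) = 0.05263 S between n2,n1
  Y(R2) = 0.005848 S between n4,n3
  Y(R3) = 0.0005291 S between n3,n0
  Y(R4) = 0.001770 S between n4,n0
  Y(R5) = 0.0002439 S between n0,n3
  Y(R6) = 0.0006135 S between n3,n1
  Y(R7) = 0.001555 S between n2,n1
  Y(R8) = 0.002433 S between n0,n3
  Y(R9) = 0.2500 S between n4,n3
  Y(R10) = 0.07143 S between n1,n2
  Y(R11) = 0.1062 S between n4,n1
  Y(R12) = 0.04115 S between n3,n1
  Y(R13) = 0.01019 S between n1,n0
  Y(R14) = 0.02551 S between n3,n2
  Y(R15) = 0.005464 S between n4,n3
  Y(R16) = 0.1727 S between n4,n2
  Y(R17) = 0.001000 S between n3,n1
  Y(R18) = 0.001066 S between n1,n2
  Y(R19) = 0.003497 S between n2,n3
  Y(R20) = 0.03311 S between n4,n3
  Imeter: injects 0.0153 A into n0 (from n2)
Assemble and solve the 4×4 MNA system:
  V(n1)=-1.003  V(n2)=-1.062  V(n3)=-1.016  V(n4)=-1.025

R_eq = 69.43 Ω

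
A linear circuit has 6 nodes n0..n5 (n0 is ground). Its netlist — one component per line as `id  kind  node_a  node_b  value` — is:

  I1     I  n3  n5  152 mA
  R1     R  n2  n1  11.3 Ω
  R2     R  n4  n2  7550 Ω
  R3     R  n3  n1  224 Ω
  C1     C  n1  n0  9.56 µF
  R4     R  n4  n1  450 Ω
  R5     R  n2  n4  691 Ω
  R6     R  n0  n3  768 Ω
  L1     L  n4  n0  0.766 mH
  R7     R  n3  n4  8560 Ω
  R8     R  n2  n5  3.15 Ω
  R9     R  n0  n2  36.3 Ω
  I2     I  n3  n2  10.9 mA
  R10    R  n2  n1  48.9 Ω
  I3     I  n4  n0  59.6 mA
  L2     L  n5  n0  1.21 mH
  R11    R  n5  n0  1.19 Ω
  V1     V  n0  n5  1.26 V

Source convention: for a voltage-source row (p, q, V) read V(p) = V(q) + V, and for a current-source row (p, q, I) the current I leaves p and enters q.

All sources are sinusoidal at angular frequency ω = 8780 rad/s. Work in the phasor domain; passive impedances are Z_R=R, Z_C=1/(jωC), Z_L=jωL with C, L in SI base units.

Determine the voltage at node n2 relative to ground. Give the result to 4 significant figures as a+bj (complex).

Element admittances at ω=8780 rad/s:
  I1: injects 0.152 A into n5 (from n3)
  Y(R1) = 0.08850+0.000j S between n2,n1
  Y(R2) = 0.0001325+0.000j S between n4,n2
  Y(R3) = 0.004464+0.000j S between n3,n1
  Y(C1) = 0.000+0.08394j S between n1,n0
  Y(R4) = 0.002222+0.000j S between n4,n1
  Y(R5) = 0.001447+0.000j S between n2,n4
  Y(R6) = 0.001302+0.000j S between n0,n3
  Y(L1) = 0.000-0.1487j S between n4,n0
  Y(R7) = 0.0001168+0.000j S between n3,n4
  Y(R8) = 0.3175+0.000j S between n2,n5
  Y(R9) = 0.02755+0.000j S between n0,n2
  I2: injects 0.0109 A into n2 (from n3)
  Y(R10) = 0.02045+0.000j S between n2,n1
  I3: injects 0.0596 A into n0 (from n4)
  Y(L2) = 0.000-0.09413j S between n5,n0
  Y(R11) = 0.8403+0.000j S between n5,n0
  V1: constraint V(n0)−V(n5) = 1.26
Assemble and solve the 6×6 MNA system:
  V(n1)=-1.298+1.250j  V(n2)=-1.165+0.2973j  V(n3)=-28.67+0.9393j  V(n4)=-0.03455-0.4542j  V(n5)=-1.260+0.000j
  i(V1)=-1.241+0.02421j

-1.165+0.2973j V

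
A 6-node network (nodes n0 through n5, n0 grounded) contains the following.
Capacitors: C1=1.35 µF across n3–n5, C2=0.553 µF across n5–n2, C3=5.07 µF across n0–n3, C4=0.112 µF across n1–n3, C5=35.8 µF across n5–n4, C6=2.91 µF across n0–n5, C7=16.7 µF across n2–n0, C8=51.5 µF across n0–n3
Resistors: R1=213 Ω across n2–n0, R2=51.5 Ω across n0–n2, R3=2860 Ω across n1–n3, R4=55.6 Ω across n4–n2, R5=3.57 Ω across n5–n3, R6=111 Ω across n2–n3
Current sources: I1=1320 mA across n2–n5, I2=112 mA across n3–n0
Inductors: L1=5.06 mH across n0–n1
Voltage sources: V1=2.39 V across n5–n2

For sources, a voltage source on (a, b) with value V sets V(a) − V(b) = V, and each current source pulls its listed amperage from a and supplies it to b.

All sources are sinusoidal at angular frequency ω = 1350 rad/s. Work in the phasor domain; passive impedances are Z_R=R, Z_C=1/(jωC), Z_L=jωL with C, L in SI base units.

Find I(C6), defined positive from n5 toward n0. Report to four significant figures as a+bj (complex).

-0.002814+0.002241j A

Element admittances at ω=1350 rad/s:
  Y(C1) = 0.000+0.001822j S between n3,n5
  Y(R1) = 0.004695+0.000j S between n2,n0
  I1: injects 1.32 A into n5 (from n2)
  I2: injects 0.112 A into n0 (from n3)
  Y(R2) = 0.01942+0.000j S between n0,n2
  Y(L1) = 0.000-0.1464j S between n0,n1
  Y(R3) = 0.0003497+0.000j S between n1,n3
  Y(C2) = 0.000+0.0007466j S between n5,n2
  Y(C3) = 0.000+0.006844j S between n0,n3
  Y(C4) = 0.000+0.0001512j S between n1,n3
  Y(R4) = 0.01799+0.000j S between n4,n2
  Y(C5) = 0.000+0.04833j S between n5,n4
  Y(C6) = 0.000+0.003928j S between n0,n5
  Y(R5) = 0.2801+0.000j S between n5,n3
  Y(C7) = 0.000+0.02254j S between n2,n0
  Y(C8) = 0.000+0.06953j S between n0,n3
  Y(R6) = 0.009009+0.000j S between n2,n3
  V1: constraint V(n5)−V(n2) = 2.39
Assemble and solve the 6×6 MNA system:
  V(n1)=-0.001827+3.822e-06j  V(n2)=-1.820+0.7163j  V(n3)=0.2782+0.6438j  V(n4)=0.2797+1.498j  V(n5)=0.5704+0.7163j
  i(V1)=1.203-0.03893j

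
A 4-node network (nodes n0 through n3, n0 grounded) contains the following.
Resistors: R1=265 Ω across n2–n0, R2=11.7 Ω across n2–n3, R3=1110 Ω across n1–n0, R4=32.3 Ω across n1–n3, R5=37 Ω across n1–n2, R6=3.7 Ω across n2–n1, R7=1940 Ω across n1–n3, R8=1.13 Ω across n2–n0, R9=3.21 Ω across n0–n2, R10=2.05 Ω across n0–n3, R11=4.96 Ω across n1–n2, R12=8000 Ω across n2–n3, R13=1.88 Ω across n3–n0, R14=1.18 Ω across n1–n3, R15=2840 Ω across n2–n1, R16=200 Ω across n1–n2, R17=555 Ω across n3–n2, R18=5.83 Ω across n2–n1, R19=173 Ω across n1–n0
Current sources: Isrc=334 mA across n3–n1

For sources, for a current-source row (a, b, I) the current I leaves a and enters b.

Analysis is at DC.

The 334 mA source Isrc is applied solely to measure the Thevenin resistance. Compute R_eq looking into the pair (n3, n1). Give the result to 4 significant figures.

R_eq = 0.8259 Ω

Element admittances at DC:
  Y(R1) = 0.003774 S between n2,n0
  Y(R2) = 0.08547 S between n2,n3
  Y(R3) = 0.0009009 S between n1,n0
  Y(R4) = 0.03096 S between n1,n3
  Y(R5) = 0.02703 S between n1,n2
  Y(R6) = 0.2703 S between n2,n1
  Y(R7) = 0.0005155 S between n1,n3
  Y(R8) = 0.8850 S between n2,n0
  Y(R9) = 0.3115 S between n0,n2
  Y(R10) = 0.4878 S between n0,n3
  Y(R11) = 0.2016 S between n1,n2
  Y(R12) = 0.0001250 S between n2,n3
  Y(R13) = 0.5319 S between n3,n0
  Y(R14) = 0.8475 S between n1,n3
  Y(R15) = 0.0003521 S between n2,n1
  Y(R16) = 0.005000 S between n1,n2
  Y(R17) = 0.001802 S between n3,n2
  Y(R18) = 0.1715 S between n2,n1
  Y(R19) = 0.005780 S between n1,n0
  Isrc: injects 0.334 A into n1 (from n3)
Assemble and solve the 3×3 MNA system:
  V(n1)=0.1983  V(n2)=0.06480  V(n3)=-0.07757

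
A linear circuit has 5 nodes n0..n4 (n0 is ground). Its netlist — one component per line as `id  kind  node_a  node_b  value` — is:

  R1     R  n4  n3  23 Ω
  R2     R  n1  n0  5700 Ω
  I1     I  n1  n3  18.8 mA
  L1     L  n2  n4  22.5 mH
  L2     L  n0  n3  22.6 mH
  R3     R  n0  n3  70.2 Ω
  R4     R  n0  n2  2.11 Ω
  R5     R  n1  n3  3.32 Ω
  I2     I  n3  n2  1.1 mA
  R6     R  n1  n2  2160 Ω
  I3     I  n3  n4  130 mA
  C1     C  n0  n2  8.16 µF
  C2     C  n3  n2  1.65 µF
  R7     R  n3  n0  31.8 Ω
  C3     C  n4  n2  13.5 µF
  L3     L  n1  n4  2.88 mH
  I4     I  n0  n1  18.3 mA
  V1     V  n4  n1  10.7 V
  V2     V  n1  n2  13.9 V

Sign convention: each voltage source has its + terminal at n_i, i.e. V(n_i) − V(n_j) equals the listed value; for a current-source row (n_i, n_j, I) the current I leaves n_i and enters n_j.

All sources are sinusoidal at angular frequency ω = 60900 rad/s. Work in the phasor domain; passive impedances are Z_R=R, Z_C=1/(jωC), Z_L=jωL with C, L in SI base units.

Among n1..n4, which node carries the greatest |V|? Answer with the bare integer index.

Apply KCL at each of the 4 non-ground nodes and solve the resulting linear system.
Node n1: branches {R2, I1, R5, R6, L3, I4, V1, V2} → V_1 = 13.50+0.6850j
Node n2: branches {L1, R4, I2, R6, C1, C2, C3, V2} → V_2 = -0.4004+0.6850j
Node n3: branches {R1, I1, L2, R3, R5, I2, I3, C2, R7} → V_3 = 11.99-2.563j
Node n4: branches {R1, L1, I3, C3, L3, V1} → V_4 = 24.20+0.6850j
Source currents: i(V1)=-0.4008-20.29j, i(V2)=-0.8640-21.33j

4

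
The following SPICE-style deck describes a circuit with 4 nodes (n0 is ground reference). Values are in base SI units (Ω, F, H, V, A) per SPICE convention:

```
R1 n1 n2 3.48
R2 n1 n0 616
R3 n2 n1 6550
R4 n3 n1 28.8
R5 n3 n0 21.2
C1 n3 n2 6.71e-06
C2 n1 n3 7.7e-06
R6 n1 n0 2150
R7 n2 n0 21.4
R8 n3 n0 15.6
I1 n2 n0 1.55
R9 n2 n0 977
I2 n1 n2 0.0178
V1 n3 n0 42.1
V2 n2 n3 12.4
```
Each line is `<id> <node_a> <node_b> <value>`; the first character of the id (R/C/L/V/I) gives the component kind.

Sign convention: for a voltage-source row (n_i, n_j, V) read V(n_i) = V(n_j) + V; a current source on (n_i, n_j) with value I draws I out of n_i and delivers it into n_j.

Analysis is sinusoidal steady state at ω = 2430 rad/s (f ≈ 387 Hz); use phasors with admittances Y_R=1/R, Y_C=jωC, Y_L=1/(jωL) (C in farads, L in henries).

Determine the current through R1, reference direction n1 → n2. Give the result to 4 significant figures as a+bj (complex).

-0.5083-0.1762j A

Element admittances at ω=2430 rad/s:
  Y(R1) = 0.2874+0.000j S between n1,n2
  Y(R2) = 0.001623+0.000j S between n1,n0
  Y(R3) = 0.0001527+0.000j S between n2,n1
  Y(R4) = 0.03472+0.000j S between n3,n1
  Y(R5) = 0.04717+0.000j S between n3,n0
  Y(C1) = 0.000+0.01631j S between n3,n2
  Y(C2) = 0.000+0.01871j S between n1,n3
  Y(R6) = 0.0004651+0.000j S between n1,n0
  Y(R7) = 0.04673+0.000j S between n2,n0
  Y(R8) = 0.06410+0.000j S between n3,n0
  I1: injects 1.55 A into n0 (from n2)
  Y(R9) = 0.001024+0.000j S between n2,n0
  I2: injects 0.0178 A into n2 (from n1)
  V1: constraint V(n3)−V(n0) = 42.1
  V2: constraint V(n2)−V(n3) = 12.4
Assemble and solve the 5×5 MNA system:
  V(n1)=52.73-0.6133j  V(n2)=54.50+0.000j  V(n3)=42.10+0.000j
  i(V1)=-8.947+0.001281j  i(V2)=-4.643-0.3785j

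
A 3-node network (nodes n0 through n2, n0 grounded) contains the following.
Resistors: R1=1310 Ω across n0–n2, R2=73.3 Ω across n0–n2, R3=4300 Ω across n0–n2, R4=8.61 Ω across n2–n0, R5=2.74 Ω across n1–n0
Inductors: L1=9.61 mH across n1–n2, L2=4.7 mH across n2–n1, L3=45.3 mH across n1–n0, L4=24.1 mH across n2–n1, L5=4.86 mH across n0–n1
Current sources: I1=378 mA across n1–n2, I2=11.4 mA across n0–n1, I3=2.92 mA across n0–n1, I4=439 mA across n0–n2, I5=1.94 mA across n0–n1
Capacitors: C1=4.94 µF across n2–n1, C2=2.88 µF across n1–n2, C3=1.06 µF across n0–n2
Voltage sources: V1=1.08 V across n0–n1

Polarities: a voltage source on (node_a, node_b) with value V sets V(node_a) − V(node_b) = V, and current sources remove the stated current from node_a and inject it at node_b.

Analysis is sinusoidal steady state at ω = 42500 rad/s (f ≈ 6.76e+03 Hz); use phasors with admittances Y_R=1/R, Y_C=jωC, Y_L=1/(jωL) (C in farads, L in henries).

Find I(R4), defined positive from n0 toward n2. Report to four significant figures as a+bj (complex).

0.01685+0.2631j A

MNA unknowns: 2 node voltages V₁..V_2 plus 1 source current (V1)
R1: Y=0.0007634+0.000j on G[0,2]
L1: Y=0.000-0.002448j on G[1,2]
L2: Y=0.000-0.005006j on G[2,1]
I1: z[1]−=0.378, z[2]+=0.378
C1: Y=0.000+0.2099j on G[2,1]
R2: Y=0.01364+0.000j on G[0,2]
I2: z[0]−=0.0114, z[1]+=0.0114
R3: Y=0.0002326+0.000j on G[0,2]
L3: Y=0.000-0.0005194j on G[1,0]
I3: z[0]−=0.00292, z[1]+=0.00292
R4: Y=0.1161+0.000j on G[2,0]
L4: Y=0.000-0.0009763j on G[2,1]
I4: z[0]−=0.439, z[2]+=0.439
R5: Y=0.3650+0.000j on G[1,0]
C2: Y=0.000+0.1224j on G[1,2]
I5: z[0]−=0.00194, z[1]+=0.00194
C3: Y=0.000+0.04505j on G[0,2]
L5: Y=0.000-0.004841j on G[0,1]
V1: row V0−V1=1.08, i_V1 at 0,1
solve → V1=-1.080+0.000j, V2=-0.1451-2.266j
aux → i_V1=-0.7663-0.2971j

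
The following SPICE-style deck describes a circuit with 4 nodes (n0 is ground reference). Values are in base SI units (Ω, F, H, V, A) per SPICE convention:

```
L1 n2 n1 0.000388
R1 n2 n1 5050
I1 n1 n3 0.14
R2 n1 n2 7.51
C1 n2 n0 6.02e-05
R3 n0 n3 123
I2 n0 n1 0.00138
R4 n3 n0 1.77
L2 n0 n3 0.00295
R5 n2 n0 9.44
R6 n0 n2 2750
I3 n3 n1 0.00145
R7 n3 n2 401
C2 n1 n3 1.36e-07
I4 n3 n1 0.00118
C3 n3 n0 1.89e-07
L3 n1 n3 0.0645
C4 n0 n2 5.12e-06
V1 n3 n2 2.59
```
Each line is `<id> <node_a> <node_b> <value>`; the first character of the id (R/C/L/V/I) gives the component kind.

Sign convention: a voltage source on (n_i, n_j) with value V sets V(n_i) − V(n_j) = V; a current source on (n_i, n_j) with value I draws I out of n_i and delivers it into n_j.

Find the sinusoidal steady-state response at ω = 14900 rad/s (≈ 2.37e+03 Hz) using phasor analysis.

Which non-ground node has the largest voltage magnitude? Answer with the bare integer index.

MNA unknowns: 3 node voltages V₁..V_3 plus 1 source current (V1)
L1: Y=0.000-0.1730j on G[2,1]
R1: Y=0.0001980+0.000j on G[2,1]
I1: z[1]−=0.14, z[3]+=0.14
R2: Y=0.1332+0.000j on G[1,2]
C1: Y=0.000+0.8970j on G[2,0]
R3: Y=0.008130+0.000j on G[0,3]
I2: z[0]−=0.00138, z[1]+=0.00138
R4: Y=0.5650+0.000j on G[3,0]
L2: Y=0.000-0.02275j on G[0,3]
R5: Y=0.1059+0.000j on G[2,0]
R6: Y=0.0003636+0.000j on G[0,2]
I3: z[3]−=0.00145, z[1]+=0.00145
R7: Y=0.002494+0.000j on G[3,2]
C2: Y=0.000+0.002026j on G[1,3]
I4: z[3]−=0.00118, z[1]+=0.00118
C3: Y=0.000+0.002816j on G[3,0]
L3: Y=0.000-0.001041j on G[1,3]
C4: Y=0.000+0.07629j on G[0,2]
V1: row V3−V2=2.59, i_V1 at 3,2
solve → V1=-1.091+0.5706j, V2=-0.6993+1.057j, V3=1.891+1.057j
aux → i_V1=-0.9733-0.5711j

3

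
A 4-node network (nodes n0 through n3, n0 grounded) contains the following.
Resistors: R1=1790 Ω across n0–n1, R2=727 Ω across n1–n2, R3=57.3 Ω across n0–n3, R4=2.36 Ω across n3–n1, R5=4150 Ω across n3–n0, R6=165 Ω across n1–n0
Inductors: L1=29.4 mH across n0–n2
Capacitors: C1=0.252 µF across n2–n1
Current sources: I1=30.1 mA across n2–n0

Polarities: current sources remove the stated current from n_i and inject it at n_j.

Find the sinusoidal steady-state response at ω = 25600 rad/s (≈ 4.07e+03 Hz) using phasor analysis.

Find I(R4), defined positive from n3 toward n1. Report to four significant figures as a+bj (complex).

MNA unknowns: 3 node voltages V₁..V_3
R1: Y=0.0005587+0.000j on G[0,1]
R2: Y=0.001376+0.000j on G[1,2]
R3: Y=0.01745+0.000j on G[0,3]
L1: Y=0.000-0.001329j on G[0,2]
R4: Y=0.4237+0.000j on G[3,1]
C1: Y=0.000+0.006451j on G[2,1]
R5: Y=0.0002410+0.000j on G[3,0]
R6: Y=0.006061+0.000j on G[1,0]
I1: z[2]−=0.0301, z[0]+=0.0301
solve → V1=-1.565-0.1915j, V2=-3.402+5.141j, V3=-1.502-0.1839j

0.02657+0.003253j A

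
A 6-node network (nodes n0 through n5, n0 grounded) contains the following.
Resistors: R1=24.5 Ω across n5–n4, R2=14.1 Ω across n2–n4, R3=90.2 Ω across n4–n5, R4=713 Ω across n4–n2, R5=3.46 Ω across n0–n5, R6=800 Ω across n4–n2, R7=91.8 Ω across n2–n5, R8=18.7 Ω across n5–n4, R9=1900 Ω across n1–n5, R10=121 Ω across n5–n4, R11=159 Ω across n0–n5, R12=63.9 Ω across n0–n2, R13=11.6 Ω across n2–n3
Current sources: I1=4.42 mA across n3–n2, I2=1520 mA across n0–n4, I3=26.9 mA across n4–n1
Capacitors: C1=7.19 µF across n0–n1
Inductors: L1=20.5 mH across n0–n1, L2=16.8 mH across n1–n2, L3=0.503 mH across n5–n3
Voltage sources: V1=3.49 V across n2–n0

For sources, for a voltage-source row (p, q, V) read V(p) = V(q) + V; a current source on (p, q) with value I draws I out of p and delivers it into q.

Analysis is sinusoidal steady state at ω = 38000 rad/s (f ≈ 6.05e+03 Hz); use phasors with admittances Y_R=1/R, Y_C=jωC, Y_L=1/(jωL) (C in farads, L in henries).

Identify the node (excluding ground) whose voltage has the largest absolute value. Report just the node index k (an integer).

4

Apply KCL at each of the 5 non-ground nodes and solve the resulting linear system.
Node n1: branches {C1, L1, L2, R9, I3} → V_1 = -0.02007-0.1057j
Node n2: branches {R2, I1, R4, R6, R7, L2, R12, R13, V1} → V_2 = 3.490+0.000j
Node n3: branches {I1, L3, R13} → V_3 = 3.349+0.1188j
Node n4: branches {R1, R2, R3, R4, I2, R6, R8, I3, R10} → V_4 = 11.26-0.01779j
Node n5: branches {R1, R3, R5, R7, R8, R9, R10, L3, R11} → V_5 = 3.153-0.02931j
Source currents: i(V1)=0.5055+0.01411j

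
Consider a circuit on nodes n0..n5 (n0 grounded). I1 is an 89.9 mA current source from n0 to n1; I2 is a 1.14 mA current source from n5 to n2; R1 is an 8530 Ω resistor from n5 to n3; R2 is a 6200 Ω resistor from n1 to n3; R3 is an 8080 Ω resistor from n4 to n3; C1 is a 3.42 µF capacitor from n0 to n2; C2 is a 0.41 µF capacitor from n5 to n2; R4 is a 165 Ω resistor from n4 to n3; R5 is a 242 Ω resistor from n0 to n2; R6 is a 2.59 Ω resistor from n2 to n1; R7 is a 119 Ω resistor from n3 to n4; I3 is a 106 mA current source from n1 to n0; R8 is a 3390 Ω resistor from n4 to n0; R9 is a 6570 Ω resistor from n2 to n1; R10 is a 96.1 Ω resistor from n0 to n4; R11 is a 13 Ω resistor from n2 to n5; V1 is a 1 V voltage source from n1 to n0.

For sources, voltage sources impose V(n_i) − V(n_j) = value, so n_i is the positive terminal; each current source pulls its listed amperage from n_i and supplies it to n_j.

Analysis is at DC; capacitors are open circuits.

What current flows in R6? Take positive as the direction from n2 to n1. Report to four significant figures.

-0.004195 A

Apply KCL at each of the 5 non-ground nodes and solve the resulting linear system.
Node n1: branches {I1, R2, R6, I3, R9, V1} → V_1 = 1.000
Node n2: branches {I2, C1, C2, R5, R6, R9, R11} → V_2 = 0.9891
Node n3: branches {R1, R2, R3, R4, R7} → V_3 = 0.04268
Node n4: branches {R3, R4, R7, R8, R10} → V_4 = 0.02462
Node n5: branches {I2, R1, C2, R11} → V_5 = 0.9729
Source currents: i(V1)=-0.02045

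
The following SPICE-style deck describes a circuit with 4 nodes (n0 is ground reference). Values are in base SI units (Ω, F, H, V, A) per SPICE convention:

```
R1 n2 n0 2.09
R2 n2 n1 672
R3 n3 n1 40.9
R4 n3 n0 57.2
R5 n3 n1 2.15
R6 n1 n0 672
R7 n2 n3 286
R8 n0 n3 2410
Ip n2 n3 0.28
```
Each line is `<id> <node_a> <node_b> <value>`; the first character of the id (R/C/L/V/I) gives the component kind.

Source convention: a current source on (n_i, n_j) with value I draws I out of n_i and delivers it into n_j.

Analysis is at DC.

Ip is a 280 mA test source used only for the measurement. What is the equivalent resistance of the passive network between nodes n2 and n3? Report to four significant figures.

R_eq = 42.38 Ω

Apply KCL at each of the 3 non-ground nodes and solve the resulting linear system.
Node n1: branches {R2, R3, R5, R6} → V_1 = 11.33
Node n2: branches {R1, R2, R7, Ip} → V_2 = -0.4618
Node n3: branches {R3, R4, R5, R7, R8, Ip} → V_3 = 11.40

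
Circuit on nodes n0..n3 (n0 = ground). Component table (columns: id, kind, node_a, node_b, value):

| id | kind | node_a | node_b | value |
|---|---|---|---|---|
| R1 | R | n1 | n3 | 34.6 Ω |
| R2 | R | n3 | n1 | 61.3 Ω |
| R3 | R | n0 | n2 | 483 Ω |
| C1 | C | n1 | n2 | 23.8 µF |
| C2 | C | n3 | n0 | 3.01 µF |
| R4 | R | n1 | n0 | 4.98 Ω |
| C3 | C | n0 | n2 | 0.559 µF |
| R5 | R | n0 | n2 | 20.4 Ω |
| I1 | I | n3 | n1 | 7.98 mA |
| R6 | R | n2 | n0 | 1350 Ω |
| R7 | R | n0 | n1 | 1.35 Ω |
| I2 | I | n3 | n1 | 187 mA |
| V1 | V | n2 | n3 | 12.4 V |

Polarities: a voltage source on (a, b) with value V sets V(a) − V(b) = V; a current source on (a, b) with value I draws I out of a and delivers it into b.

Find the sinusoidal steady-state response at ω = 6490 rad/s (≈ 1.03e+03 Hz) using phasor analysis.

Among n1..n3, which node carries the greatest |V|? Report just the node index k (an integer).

3

Apply KCL at each of the 3 non-ground nodes and solve the resulting linear system.
Node n1: branches {R1, R2, C1, R4, I1, R7, I2} → V_1 = -0.1184+0.2592j
Node n2: branches {R3, C1, C3, R5, R6, V1} → V_2 = 1.780-0.8305j
Node n3: branches {R1, R2, C2, I1, I2, V1} → V_3 = -10.62-0.8305j
Source currents: i(V1)=-0.2636-0.2567j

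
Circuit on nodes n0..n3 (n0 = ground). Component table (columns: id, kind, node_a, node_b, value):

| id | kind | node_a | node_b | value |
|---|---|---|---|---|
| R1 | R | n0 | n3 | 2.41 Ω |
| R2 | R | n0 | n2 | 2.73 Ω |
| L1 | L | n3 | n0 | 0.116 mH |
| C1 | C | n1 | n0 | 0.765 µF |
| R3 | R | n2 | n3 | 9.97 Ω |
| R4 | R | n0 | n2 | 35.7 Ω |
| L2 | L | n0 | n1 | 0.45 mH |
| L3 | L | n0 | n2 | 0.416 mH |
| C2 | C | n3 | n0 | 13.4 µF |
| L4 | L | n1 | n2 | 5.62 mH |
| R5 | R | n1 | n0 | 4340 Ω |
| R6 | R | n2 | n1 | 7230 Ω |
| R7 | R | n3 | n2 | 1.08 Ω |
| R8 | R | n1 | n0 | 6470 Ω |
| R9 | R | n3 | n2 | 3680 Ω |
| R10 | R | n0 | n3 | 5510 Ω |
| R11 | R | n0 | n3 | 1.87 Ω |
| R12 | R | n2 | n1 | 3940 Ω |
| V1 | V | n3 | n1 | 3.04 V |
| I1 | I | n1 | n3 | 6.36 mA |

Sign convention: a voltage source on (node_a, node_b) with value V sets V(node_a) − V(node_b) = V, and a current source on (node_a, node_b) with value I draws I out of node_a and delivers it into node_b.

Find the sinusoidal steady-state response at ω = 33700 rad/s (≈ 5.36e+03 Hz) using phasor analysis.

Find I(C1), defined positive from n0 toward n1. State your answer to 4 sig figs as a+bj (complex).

MNA unknowns: 3 node voltages V₁..V_3 plus 1 source current (V1)
R1: Y=0.4149+0.000j on G[0,3]
R2: Y=0.3663+0.000j on G[0,2]
L1: Y=0.000-0.2558j on G[3,0]
C1: Y=0.000+0.02578j on G[1,0]
R3: Y=0.1003+0.000j on G[2,3]
R4: Y=0.02801+0.000j on G[0,2]
L2: Y=0.000-0.06594j on G[0,1]
L3: Y=0.000-0.07133j on G[0,2]
C2: Y=0.000+0.4516j on G[3,0]
L4: Y=0.000-0.005280j on G[1,2]
R5: Y=0.0002304+0.000j on G[1,0]
R6: Y=0.0001383+0.000j on G[2,1]
R7: Y=0.9259+0.000j on G[3,2]
R8: Y=0.0001546+0.000j on G[1,0]
R9: Y=0.0002717+0.000j on G[3,2]
R10: Y=0.0001815+0.000j on G[0,3]
R11: Y=0.5348+0.000j on G[0,3]
R12: Y=0.0002538+0.000j on G[2,1]
V1: row V3−V1=3.04, i_V1 at 3,1
I1: z[1]−=0.00636, z[3]+=0.00636
solve → V1=-3.049-0.1015j, V2=-0.004312-0.06225j, V3=-0.008929-0.1015j
aux → i_V1=-0.0002916+0.1385j

-0.002617+0.07860j A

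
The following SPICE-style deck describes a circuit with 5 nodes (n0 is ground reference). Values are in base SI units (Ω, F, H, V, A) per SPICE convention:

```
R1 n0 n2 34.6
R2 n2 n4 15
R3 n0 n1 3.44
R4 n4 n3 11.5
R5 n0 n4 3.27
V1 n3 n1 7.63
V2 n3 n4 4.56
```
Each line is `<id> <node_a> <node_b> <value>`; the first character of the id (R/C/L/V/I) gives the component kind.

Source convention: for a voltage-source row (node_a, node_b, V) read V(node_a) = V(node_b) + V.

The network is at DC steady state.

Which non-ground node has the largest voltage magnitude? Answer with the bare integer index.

3

Apply KCL at each of the 4 non-ground nodes and solve the resulting linear system.
Node n1: branches {R3, V1} → V_1 = -1.623
Node n2: branches {R1, R2} → V_2 = 1.010
Node n3: branches {R4, V1, V2} → V_3 = 6.007
Node n4: branches {R2, R4, R5, V2} → V_4 = 1.447
Source currents: i(V1)=-0.4717, i(V2)=0.07522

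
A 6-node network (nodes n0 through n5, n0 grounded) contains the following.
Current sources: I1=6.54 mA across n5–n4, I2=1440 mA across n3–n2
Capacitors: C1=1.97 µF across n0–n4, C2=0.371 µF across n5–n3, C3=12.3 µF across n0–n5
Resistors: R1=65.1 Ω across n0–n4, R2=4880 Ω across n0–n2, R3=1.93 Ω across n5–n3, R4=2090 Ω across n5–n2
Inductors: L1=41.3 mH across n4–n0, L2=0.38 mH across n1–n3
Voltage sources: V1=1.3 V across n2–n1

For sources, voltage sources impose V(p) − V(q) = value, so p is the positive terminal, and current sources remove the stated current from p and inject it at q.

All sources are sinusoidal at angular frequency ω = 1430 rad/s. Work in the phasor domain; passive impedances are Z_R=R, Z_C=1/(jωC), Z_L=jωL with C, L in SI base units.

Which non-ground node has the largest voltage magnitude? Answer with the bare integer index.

Element admittances at ω=1430 rad/s:
  I1: injects 0.00654 A into n4 (from n5)
  Y(C1) = 0.000+0.002817j S between n0,n4
  Y(R1) = 0.01536+0.000j S between n0,n4
  Y(L1) = 0.000-0.01693j S between n4,n0
  Y(R2) = 0.0002049+0.000j S between n0,n2
  Y(C2) = 0.000+0.0005305j S between n5,n3
  Y(L2) = 0.000-1.840j S between n1,n3
  Y(C3) = 0.000+0.01759j S between n0,n5
  Y(R3) = 0.5181+0.000j S between n5,n3
  Y(R4) = 0.0004785+0.000j S between n5,n2
  I2: injects 1.44 A into n2 (from n3)
  V1: constraint V(n2)−V(n1) = 1.3
Assemble and solve the 6×6 MNA system:
  V(n1)=-0.01498+1.168j  V(n2)=1.285+1.168j  V(n3)=-0.01531+0.3856j  V(n4)=0.2308+0.2121j  V(n5)=-0.01360+0.3868j
  i(V1)=1.439-0.0006129j

2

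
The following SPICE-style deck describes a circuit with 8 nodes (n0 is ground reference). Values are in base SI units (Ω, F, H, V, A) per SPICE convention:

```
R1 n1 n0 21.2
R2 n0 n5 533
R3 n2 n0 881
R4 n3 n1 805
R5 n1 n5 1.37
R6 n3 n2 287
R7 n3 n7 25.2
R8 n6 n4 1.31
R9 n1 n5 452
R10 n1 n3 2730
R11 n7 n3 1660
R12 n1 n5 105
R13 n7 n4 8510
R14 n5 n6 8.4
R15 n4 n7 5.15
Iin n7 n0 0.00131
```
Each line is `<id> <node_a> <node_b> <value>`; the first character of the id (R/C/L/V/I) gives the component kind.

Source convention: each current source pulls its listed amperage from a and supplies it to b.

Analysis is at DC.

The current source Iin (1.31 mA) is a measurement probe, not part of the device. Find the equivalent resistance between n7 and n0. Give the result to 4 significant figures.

R_eq = 35.07 Ω

MNA unknowns: 7 node voltages V₁..V_7
R1: Y=0.04717 on G[1,0]
R2: Y=0.001876 on G[0,5]
R3: Y=0.001135 on G[2,0]
R4: Y=0.001242 on G[3,1]
R5: Y=0.7299 on G[1,5]
R6: Y=0.003484 on G[3,2]
R7: Y=0.03968 on G[3,7]
R8: Y=0.7634 on G[6,4]
R9: Y=0.002212 on G[1,5]
R10: Y=0.0003663 on G[1,3]
R11: Y=0.0006024 on G[7,3]
R12: Y=0.009524 on G[1,5]
R13: Y=0.0001175 on G[7,4]
R14: Y=0.1190 on G[5,6]
R15: Y=0.1942 on G[4,7]
Iin: z[7]−=0.00131, z[0]+=0.00131
solve → V1=-0.02588, V2=-0.03339, V3=-0.04427, V4=-0.03955, V5=-0.02748, V6=-0.03792, V7=-0.04594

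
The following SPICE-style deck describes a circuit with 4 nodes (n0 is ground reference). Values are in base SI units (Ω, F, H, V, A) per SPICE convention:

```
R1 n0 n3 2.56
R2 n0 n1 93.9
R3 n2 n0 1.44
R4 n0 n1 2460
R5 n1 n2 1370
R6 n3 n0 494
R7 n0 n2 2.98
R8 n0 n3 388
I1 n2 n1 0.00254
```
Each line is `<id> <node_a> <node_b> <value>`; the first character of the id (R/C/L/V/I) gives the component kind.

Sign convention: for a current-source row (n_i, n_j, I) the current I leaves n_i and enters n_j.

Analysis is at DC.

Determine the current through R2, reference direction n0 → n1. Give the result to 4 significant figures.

-0.002294 A

Element admittances at DC:
  Y(R1) = 0.3906 S between n0,n3
  Y(R2) = 0.01065 S between n0,n1
  Y(R3) = 0.6944 S between n2,n0
  Y(R4) = 0.0004065 S between n0,n1
  Y(R5) = 0.0007299 S between n1,n2
  Y(R6) = 0.002024 S between n3,n0
  Y(R7) = 0.3356 S between n0,n2
  Y(R8) = 0.002577 S between n0,n3
  I1: injects 0.00254 A into n1 (from n2)
Assemble and solve the 3×3 MNA system:
  V(n1)=0.2154  V(n2)=-0.002312  V(n3)=0.000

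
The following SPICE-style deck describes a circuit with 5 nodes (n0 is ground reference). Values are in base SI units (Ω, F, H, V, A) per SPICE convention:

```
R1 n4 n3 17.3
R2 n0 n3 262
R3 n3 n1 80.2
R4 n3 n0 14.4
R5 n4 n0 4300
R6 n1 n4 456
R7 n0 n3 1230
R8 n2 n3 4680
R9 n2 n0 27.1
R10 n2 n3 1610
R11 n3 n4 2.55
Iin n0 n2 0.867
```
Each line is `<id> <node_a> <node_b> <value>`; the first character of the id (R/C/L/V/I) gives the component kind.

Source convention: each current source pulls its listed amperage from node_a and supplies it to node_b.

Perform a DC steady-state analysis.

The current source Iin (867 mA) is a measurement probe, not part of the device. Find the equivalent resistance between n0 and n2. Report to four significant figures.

R_eq = 26.51 Ω

MNA unknowns: 4 node voltages V₁..V_4
R1: Y=0.05780 on G[4,3]
R2: Y=0.003817 on G[0,3]
R3: Y=0.01247 on G[3,1]
R4: Y=0.06944 on G[3,0]
R5: Y=0.0002326 on G[4,0]
R6: Y=0.002193 on G[1,4]
R7: Y=0.0008130 on G[0,3]
R8: Y=0.0002137 on G[2,3]
R9: Y=0.03690 on G[2,0]
R10: Y=0.0006211 on G[2,3]
R11: Y=0.3922 on G[3,4]
Iin: z[0]−=0.867, z[2]+=0.867
solve → V1=0.2553, V2=22.98, V3=0.2553, V4=0.2552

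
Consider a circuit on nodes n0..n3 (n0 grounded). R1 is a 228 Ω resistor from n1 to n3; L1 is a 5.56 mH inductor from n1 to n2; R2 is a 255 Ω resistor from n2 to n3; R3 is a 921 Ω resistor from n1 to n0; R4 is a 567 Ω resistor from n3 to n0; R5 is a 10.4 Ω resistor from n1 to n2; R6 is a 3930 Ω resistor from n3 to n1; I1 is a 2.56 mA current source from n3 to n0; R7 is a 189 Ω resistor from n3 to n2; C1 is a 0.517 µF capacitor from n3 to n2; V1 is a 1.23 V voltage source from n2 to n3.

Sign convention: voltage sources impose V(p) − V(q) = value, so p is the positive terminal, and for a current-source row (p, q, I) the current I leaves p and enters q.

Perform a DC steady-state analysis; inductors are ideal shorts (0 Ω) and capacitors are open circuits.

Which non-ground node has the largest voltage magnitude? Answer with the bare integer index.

3

Apply KCL at each of the 3 non-ground nodes and solve the resulting linear system.
Node n1: branches {R1, L1, R3, R5, R6} → V_1 = -0.1371
Node n2: branches {L1, R2, R5, R7, C1, V1} → V_2 = -0.1371
Node n3: branches {R1, R2, R4, R6, I1, R7, C1, V1} → V_3 = -1.367
Source currents: i(L1)=-0.005559, i(V1)=-0.01689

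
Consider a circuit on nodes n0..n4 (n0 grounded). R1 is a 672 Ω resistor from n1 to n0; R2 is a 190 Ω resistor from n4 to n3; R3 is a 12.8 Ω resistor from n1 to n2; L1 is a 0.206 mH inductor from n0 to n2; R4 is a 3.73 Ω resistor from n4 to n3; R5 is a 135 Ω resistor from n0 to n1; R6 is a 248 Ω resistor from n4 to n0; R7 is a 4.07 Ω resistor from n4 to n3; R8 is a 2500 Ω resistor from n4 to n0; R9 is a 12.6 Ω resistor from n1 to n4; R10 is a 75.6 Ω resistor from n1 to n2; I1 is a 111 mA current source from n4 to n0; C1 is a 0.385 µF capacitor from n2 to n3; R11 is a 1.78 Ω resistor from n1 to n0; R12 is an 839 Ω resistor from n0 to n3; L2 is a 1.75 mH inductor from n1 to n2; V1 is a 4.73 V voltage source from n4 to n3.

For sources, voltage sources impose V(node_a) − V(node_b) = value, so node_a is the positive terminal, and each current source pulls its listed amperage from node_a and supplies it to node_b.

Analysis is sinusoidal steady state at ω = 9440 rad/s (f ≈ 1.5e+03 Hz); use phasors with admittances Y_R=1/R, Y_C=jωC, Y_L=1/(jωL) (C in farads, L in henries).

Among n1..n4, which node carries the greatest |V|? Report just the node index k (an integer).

MNA unknowns: 4 node voltages V₁..V_4 plus 1 source current (V1)
R1: Y=0.001488+0.000j on G[1,0]
R2: Y=0.005263+0.000j on G[4,3]
R3: Y=0.07812+0.000j on G[1,2]
L1: Y=0.000-0.5142j on G[0,2]
R4: Y=0.2681+0.000j on G[4,3]
R5: Y=0.007407+0.000j on G[0,1]
R6: Y=0.004032+0.000j on G[4,0]
R7: Y=0.2457+0.000j on G[4,3]
R8: Y=0.0004000+0.000j on G[4,0]
R9: Y=0.07937+0.000j on G[1,4]
R10: Y=0.01323+0.000j on G[1,2]
I1: z[4]−=0.111, z[0]+=0.111
C1: Y=0.000+0.003634j on G[2,3]
R11: Y=0.5618+0.000j on G[1,0]
R12: Y=0.001192+0.000j on G[0,3]
L2: Y=0.000-0.06053j on G[1,2]
V1: row V4−V3=4.73, i_V1 at 4,3
solve → V1=-0.1472+0.01255j, V2=0.01691-0.02665j, V3=-6.094+0.2731j, V4=-1.364+0.2731j
aux → i_V1=-2.464-0.02189j

3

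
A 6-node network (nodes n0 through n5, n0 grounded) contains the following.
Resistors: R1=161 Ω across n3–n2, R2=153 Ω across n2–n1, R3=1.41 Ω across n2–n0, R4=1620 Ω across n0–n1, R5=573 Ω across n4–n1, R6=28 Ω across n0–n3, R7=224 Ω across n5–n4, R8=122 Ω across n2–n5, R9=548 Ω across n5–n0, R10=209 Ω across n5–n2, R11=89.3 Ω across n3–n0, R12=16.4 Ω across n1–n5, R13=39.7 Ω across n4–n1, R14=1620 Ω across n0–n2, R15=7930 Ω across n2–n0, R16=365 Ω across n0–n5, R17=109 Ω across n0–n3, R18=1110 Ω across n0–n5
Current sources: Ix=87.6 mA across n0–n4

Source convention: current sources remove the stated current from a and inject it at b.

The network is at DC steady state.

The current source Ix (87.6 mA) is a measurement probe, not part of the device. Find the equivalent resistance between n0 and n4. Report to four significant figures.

R_eq = 76.52 Ω

Apply KCL at each of the 5 non-ground nodes and solve the resulting linear system.
Node n1: branches {R2, R4, R5, R12, R13} → V_1 = 4.016
Node n2: branches {R1, R2, R3, R8, R10, R14, R15} → V_2 = 0.09382
Node n3: branches {R1, R6, R11, R17} → V_3 = 0.009354
Node n4: branches {R5, R7, R13, Ix} → V_4 = 6.703
Node n5: branches {R7, R8, R9, R10, R12, R16, R18} → V_5 = 3.291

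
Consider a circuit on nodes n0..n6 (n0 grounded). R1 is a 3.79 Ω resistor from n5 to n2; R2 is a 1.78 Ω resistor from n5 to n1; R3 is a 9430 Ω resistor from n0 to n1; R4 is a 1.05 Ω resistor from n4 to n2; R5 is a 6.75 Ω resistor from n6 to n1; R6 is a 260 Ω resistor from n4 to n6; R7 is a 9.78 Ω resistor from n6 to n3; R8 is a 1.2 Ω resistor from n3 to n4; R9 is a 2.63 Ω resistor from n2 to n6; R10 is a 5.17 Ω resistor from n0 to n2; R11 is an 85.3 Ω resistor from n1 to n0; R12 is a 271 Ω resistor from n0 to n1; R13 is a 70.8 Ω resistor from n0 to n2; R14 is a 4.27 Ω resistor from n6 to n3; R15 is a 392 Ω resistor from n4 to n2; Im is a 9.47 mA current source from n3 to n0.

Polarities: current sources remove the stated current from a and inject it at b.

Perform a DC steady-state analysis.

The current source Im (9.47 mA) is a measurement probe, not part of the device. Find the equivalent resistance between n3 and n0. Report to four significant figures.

R_eq = 6.021 Ω

Element admittances at DC:
  Y(R1) = 0.2639 S between n5,n2
  Y(R2) = 0.5618 S between n5,n1
  Y(R3) = 0.0001060 S between n0,n1
  Y(R4) = 0.9524 S between n4,n2
  Y(R5) = 0.1481 S between n6,n1
  Y(R6) = 0.003846 S between n4,n6
  Y(R7) = 0.1022 S between n6,n3
  Y(R8) = 0.8333 S between n3,n4
  Y(R9) = 0.3802 S between n2,n6
  Y(R10) = 0.1934 S between n0,n2
  Y(R11) = 0.01172 S between n1,n0
  Y(R12) = 0.003690 S between n0,n1
  Y(R13) = 0.01412 S between n0,n2
  Y(R14) = 0.2342 S between n6,n3
  Y(R15) = 0.002551 S between n4,n2
  Im: injects 0.00947 A into n0 (from n3)
Assemble and solve the 6×6 MNA system:
  V(n1)=-0.04299  V(n2)=-0.04241  V(n3)=-0.05702  V(n4)=-0.04922  V(n5)=-0.04281  V(n6)=-0.04820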